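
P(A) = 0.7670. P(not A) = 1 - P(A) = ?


P(not A) = 1 - 0.7670 = 0.2330

P(not A) = 0.2330


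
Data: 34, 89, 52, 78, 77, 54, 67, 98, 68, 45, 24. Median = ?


Sorted: 24, 34, 45, 52, 54, 67, 68, 77, 78, 89, 98
n = 11 (odd)
Middle value = 67

Median = 67


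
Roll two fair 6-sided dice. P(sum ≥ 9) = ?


Total outcomes = 6×6 = 36
Favorable (sum ≥ 9): 10
P = 10/36 = 0.2778

P = 0.2778


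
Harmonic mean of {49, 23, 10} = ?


Sum of reciprocals = 1/49 + 1/23 + 1/10 = 0.163886
HM = 3/0.163886 = 18.3054

HM = 18.3054


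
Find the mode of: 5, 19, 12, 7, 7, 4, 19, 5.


Frequencies: 4:1, 5:2, 7:2, 12:1, 19:2
Max frequency = 2
Mode = 5, 7, 19

Mode = 5, 7, 19


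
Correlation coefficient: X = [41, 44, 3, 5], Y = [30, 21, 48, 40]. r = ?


Mean X = 23.2500, Mean Y = 34.7500
SD X = 19.292162, SD Y = 10.182706
Cov = -183.437500
r = -183.437500/(19.292162*10.182706) = -0.9338

r = -0.9338


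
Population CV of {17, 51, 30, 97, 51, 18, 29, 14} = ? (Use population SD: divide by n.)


Mean = 38.3750
SD = 25.9323
CV = (25.9323/38.3750)*100 = 67.5760%

CV = 67.5760%


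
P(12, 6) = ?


P(12,6) = 12!/6!
= 479001600/720
= 665280

P(12,6) = 665280


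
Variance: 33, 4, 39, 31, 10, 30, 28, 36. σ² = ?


Mean = 26.3750
Squared deviations: 43.8906, 500.6406, 159.3906, 21.3906, 268.1406, 13.1406, 2.6406, 92.6406
Sum = 1101.8750
Variance = 1101.8750/8 = 137.7344

Variance = 137.7344


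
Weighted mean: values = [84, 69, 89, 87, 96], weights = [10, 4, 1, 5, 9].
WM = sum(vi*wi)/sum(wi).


Numerator = 84*10 + 69*4 + 89*1 + 87*5 + 96*9 = 2504
Denominator = 10 + 4 + 1 + 5 + 9 = 29
WM = 2504/29 = 86.3448

WM = 86.3448


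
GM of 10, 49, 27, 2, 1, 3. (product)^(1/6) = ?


Product = 10 × 49 × 27 × 2 × 1 × 3 = 79380
GM = 79380^(1/6) = 6.5557

GM = 6.5557


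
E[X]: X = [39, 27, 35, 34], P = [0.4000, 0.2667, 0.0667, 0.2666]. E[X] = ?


E[X] = 39*0.4000 + 27*0.2667 + 35*0.0667 + 34*0.2666
= 15.6000 + 7.2009 + 2.3345 + 9.0644
= 34.1998

E[X] = 34.1998


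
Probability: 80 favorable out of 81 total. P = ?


P = 80/81 = 0.9877

P = 0.9877


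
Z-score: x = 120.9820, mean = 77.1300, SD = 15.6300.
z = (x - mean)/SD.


z = (120.9820 - 77.1300)/15.6300
= 43.8520/15.6300
= 2.8056

z = 2.8056


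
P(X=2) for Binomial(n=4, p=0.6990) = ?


C(4,2) = 6
p^2 = 0.488601
(1-p)^2 = 0.090601
P = 6 * 0.488601 * 0.090601 = 0.2656

P(X=2) = 0.2656


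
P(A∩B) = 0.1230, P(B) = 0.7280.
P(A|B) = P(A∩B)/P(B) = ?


P(A|B) = 0.1230/0.7280 = 0.1690

P(A|B) = 0.1690


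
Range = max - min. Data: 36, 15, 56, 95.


Max = 95, Min = 15
Range = 95 - 15 = 80

Range = 80


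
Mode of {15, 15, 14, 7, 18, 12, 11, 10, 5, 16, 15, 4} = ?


Frequencies: 4:1, 5:1, 7:1, 10:1, 11:1, 12:1, 14:1, 15:3, 16:1, 18:1
Max frequency = 3
Mode = 15

Mode = 15


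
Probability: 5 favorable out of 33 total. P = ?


P = 5/33 = 0.1515

P = 0.1515


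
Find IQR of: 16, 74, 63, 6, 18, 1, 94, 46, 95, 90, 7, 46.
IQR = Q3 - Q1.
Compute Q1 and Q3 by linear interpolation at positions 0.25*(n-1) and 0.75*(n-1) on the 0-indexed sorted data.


Sorted: 1, 6, 7, 16, 18, 46, 46, 63, 74, 90, 94, 95
Q1 (25th %ile) = 13.7500
Q3 (75th %ile) = 78.0000
IQR = 78.0000 - 13.7500 = 64.2500

IQR = 64.2500


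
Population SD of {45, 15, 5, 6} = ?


Mean = 17.7500
Variance = 262.6875
SD = sqrt(262.6875) = 16.2076

SD = 16.2076


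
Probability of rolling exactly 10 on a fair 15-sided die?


Favorable outcomes (roll = 10): 1
Total outcomes = 15
P = 1/15 = 0.0667

P = 0.0667


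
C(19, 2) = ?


C(19,2) = 19!/(2! × 17!)
= 121645100408832000/(2 × 355687428096000)
= 171

C(19,2) = 171


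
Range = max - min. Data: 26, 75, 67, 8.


Max = 75, Min = 8
Range = 75 - 8 = 67

Range = 67


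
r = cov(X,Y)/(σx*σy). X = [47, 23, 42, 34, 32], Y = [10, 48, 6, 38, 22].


Mean X = 35.6000, Mean Y = 24.8000
SD X = 8.309031, SD Y = 16.079801
Cov = -118.480000
r = -118.480000/(8.309031*16.079801) = -0.8868

r = -0.8868


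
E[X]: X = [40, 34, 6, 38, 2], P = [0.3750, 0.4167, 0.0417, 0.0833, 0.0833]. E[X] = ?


E[X] = 40*0.3750 + 34*0.4167 + 6*0.0417 + 38*0.0833 + 2*0.0833
= 15.0000 + 14.1678 + 0.2502 + 3.1654 + 0.1666
= 32.7500

E[X] = 32.7500


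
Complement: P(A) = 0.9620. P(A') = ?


P(not A) = 1 - 0.9620 = 0.0380

P(not A) = 0.0380


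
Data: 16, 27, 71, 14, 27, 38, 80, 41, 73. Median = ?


Sorted: 14, 16, 27, 27, 38, 41, 71, 73, 80
n = 9 (odd)
Middle value = 38

Median = 38


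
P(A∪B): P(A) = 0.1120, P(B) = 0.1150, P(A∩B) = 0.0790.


P(A∪B) = 0.1120 + 0.1150 - 0.0790
= 0.2270 - 0.0790
= 0.1480

P(A∪B) = 0.1480


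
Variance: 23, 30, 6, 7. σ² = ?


Mean = 16.5000
Squared deviations: 42.2500, 182.2500, 110.2500, 90.2500
Sum = 425.0000
Variance = 425.0000/4 = 106.2500

Variance = 106.2500


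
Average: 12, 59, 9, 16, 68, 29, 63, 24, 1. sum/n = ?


Sum = 12 + 59 + 9 + 16 + 68 + 29 + 63 + 24 + 1 = 281
n = 9
Mean = 281/9 = 31.2222

Mean = 31.2222


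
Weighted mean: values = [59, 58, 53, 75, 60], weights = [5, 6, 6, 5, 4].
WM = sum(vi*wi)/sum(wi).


Numerator = 59*5 + 58*6 + 53*6 + 75*5 + 60*4 = 1576
Denominator = 5 + 6 + 6 + 5 + 4 = 26
WM = 1576/26 = 60.6154

WM = 60.6154


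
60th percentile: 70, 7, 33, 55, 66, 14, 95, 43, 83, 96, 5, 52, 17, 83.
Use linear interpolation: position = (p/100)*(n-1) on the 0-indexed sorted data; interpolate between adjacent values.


Sorted: 5, 7, 14, 17, 33, 43, 52, 55, 66, 70, 83, 83, 95, 96
n = 14
Index = 60/100 * 13 = 7.8000
Lower = data[7] = 55, Upper = data[8] = 66
P60 = 55 + 0.8000*(11) = 63.8000

P60 = 63.8000


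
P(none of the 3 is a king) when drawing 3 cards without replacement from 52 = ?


P(no kings) = (48/52) × (47/51) × (46/50)
= 0.7826

P = 0.7826


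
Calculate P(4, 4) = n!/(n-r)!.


P(4,4) = 4!/0!
= 24/1
= 24

P(4,4) = 24


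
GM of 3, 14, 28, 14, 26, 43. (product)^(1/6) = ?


Product = 3 × 14 × 28 × 14 × 26 × 43 = 18406752
GM = 18406752^(1/6) = 16.2491

GM = 16.2491


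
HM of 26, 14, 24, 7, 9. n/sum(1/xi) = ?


Sum of reciprocals = 1/26 + 1/14 + 1/24 + 1/7 + 1/9 = 0.405525
HM = 5/0.405525 = 12.3297

HM = 12.3297


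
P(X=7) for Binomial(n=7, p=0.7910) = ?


C(7,7) = 1
p^7 = 0.193747
(1-p)^0 = 1.000000
P = 1 * 0.193747 * 1.000000 = 0.1937

P(X=7) = 0.1937


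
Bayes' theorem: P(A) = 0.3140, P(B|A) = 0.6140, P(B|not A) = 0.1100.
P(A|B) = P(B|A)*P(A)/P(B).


P(B) = P(B|A)*P(A) + P(B|A')*P(A')
= 0.6140*0.3140 + 0.1100*0.6860
= 0.192796 + 0.075460 = 0.268256
P(A|B) = 0.192796/0.268256 = 0.7187

P(A|B) = 0.7187


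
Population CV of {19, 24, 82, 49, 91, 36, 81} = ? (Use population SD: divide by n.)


Mean = 54.5714
SD = 27.6553
CV = (27.6553/54.5714)*100 = 50.6773%

CV = 50.6773%


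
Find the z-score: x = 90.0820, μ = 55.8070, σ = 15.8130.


z = (90.0820 - 55.8070)/15.8130
= 34.2750/15.8130
= 2.1675

z = 2.1675


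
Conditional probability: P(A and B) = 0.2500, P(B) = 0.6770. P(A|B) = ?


P(A|B) = 0.2500/0.6770 = 0.3693

P(A|B) = 0.3693


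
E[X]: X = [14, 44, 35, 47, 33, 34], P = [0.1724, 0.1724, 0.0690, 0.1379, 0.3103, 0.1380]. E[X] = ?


E[X] = 14*0.1724 + 44*0.1724 + 35*0.0690 + 47*0.1379 + 33*0.3103 + 34*0.1380
= 2.4136 + 7.5856 + 2.4150 + 6.4813 + 10.2399 + 4.6920
= 33.8274

E[X] = 33.8274


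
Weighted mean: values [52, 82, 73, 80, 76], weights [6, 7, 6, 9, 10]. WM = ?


Numerator = 52*6 + 82*7 + 73*6 + 80*9 + 76*10 = 2804
Denominator = 6 + 7 + 6 + 9 + 10 = 38
WM = 2804/38 = 73.7895

WM = 73.7895


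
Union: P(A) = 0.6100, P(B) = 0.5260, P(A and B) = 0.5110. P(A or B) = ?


P(A∪B) = 0.6100 + 0.5260 - 0.5110
= 1.1360 - 0.5110
= 0.6250

P(A∪B) = 0.6250


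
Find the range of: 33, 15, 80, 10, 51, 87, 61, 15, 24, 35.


Max = 87, Min = 10
Range = 87 - 10 = 77

Range = 77


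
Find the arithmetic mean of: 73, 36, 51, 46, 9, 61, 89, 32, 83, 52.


Sum = 73 + 36 + 51 + 46 + 9 + 61 + 89 + 32 + 83 + 52 = 532
n = 10
Mean = 532/10 = 53.2000

Mean = 53.2000


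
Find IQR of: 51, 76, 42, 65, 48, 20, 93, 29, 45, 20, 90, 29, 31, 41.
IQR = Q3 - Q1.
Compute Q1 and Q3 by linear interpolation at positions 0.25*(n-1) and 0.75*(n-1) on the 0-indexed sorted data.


Sorted: 20, 20, 29, 29, 31, 41, 42, 45, 48, 51, 65, 76, 90, 93
Q1 (25th %ile) = 29.5000
Q3 (75th %ile) = 61.5000
IQR = 61.5000 - 29.5000 = 32.0000

IQR = 32.0000


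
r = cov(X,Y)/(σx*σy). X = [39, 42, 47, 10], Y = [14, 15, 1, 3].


Mean X = 34.5000, Mean Y = 8.2500
SD X = 14.430870, SD Y = 6.299802
Cov = 28.625000
r = 28.625000/(14.430870*6.299802) = 0.3149

r = 0.3149


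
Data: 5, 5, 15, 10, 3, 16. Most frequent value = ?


Frequencies: 3:1, 5:2, 10:1, 15:1, 16:1
Max frequency = 2
Mode = 5

Mode = 5


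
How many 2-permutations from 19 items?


P(19,2) = 19!/17!
= 121645100408832000/355687428096000
= 342

P(19,2) = 342


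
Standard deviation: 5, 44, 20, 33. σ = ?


Mean = 25.5000
Variance = 212.2500
SD = sqrt(212.2500) = 14.5688

SD = 14.5688


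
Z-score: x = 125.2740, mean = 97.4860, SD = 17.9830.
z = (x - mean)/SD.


z = (125.2740 - 97.4860)/17.9830
= 27.7880/17.9830
= 1.5452

z = 1.5452


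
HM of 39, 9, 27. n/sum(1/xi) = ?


Sum of reciprocals = 1/39 + 1/9 + 1/27 = 0.173789
HM = 3/0.173789 = 17.2623

HM = 17.2623


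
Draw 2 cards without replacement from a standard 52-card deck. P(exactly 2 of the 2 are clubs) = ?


Hypergeometric: P(X=2) = C(13,2)·C(39,0) / C(52,2)
= 78 × 1 / 1326
= 78/1326 = 0.0588

P = 0.0588


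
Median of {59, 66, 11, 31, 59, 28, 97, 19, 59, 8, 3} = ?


Sorted: 3, 8, 11, 19, 28, 31, 59, 59, 59, 66, 97
n = 11 (odd)
Middle value = 31

Median = 31


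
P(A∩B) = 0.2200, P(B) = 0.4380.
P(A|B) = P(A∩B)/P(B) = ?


P(A|B) = 0.2200/0.4380 = 0.5023

P(A|B) = 0.5023


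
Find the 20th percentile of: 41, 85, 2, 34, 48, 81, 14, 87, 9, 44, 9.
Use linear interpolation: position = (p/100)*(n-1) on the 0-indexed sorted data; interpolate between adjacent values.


Sorted: 2, 9, 9, 14, 34, 41, 44, 48, 81, 85, 87
n = 11
Index = 20/100 * 10 = 2.0000
Lower = data[2] = 9, Upper = data[3] = 14
P20 = 9 + 0*(5) = 9.0000

P20 = 9.0000


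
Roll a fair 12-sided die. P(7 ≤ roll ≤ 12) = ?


Favorable outcomes (7 ≤ roll ≤ 12): 6
Total outcomes = 12
P = 6/12 = 0.5000

P = 0.5000


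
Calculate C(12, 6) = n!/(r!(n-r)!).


C(12,6) = 12!/(6! × 6!)
= 479001600/(720 × 720)
= 924

C(12,6) = 924


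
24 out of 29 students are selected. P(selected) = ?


P = 24/29 = 0.8276

P = 0.8276


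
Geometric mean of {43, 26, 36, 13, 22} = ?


Product = 43 × 26 × 36 × 13 × 22 = 11510928
GM = 11510928^(1/5) = 25.8358

GM = 25.8358


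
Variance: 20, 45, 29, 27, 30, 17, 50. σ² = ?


Mean = 31.1429
Squared deviations: 124.1633, 192.0204, 4.5918, 17.1633, 1.3061, 200.0204, 355.5918
Sum = 894.8571
Variance = 894.8571/7 = 127.8367

Variance = 127.8367


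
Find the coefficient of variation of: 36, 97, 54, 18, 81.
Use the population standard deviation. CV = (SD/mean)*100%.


Mean = 57.2000
SD = 28.7986
CV = (28.7986/57.2000)*100 = 50.3472%

CV = 50.3472%


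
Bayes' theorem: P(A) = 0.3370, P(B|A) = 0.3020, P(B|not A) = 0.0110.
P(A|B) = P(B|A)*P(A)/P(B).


P(B) = P(B|A)*P(A) + P(B|A')*P(A')
= 0.3020*0.3370 + 0.0110*0.6630
= 0.101774 + 0.007293 = 0.109067
P(A|B) = 0.101774/0.109067 = 0.9331

P(A|B) = 0.9331


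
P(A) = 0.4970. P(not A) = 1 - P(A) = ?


P(not A) = 1 - 0.4970 = 0.5030

P(not A) = 0.5030


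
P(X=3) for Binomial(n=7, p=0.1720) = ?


C(7,3) = 35
p^3 = 0.005088
(1-p)^4 = 0.470025
P = 35 * 0.005088 * 0.470025 = 0.0837

P(X=3) = 0.0837


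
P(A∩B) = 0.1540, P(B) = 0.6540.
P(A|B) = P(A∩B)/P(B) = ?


P(A|B) = 0.1540/0.6540 = 0.2355

P(A|B) = 0.2355


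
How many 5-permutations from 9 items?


P(9,5) = 9!/4!
= 362880/24
= 15120

P(9,5) = 15120


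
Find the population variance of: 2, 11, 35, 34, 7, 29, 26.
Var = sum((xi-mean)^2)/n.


Mean = 20.5714
Squared deviations: 344.8980, 91.6122, 208.1837, 180.3265, 184.1837, 71.0408, 29.4694
Sum = 1109.7143
Variance = 1109.7143/7 = 158.5306

Variance = 158.5306


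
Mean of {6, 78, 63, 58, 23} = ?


Sum = 6 + 78 + 63 + 58 + 23 = 228
n = 5
Mean = 228/5 = 45.6000

Mean = 45.6000


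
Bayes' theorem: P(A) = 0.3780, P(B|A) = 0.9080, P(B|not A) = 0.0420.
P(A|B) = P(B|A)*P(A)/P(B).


P(B) = P(B|A)*P(A) + P(B|A')*P(A')
= 0.9080*0.3780 + 0.0420*0.6220
= 0.343224 + 0.026124 = 0.369348
P(A|B) = 0.343224/0.369348 = 0.9293

P(A|B) = 0.9293


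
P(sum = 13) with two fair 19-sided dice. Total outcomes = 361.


Total outcomes = 19×19 = 361
Favorable (sum = 13): 12
P = 12/361 = 0.0332

P = 0.0332


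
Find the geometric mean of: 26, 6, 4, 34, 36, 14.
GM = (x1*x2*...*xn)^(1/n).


Product = 26 × 6 × 4 × 34 × 36 × 14 = 10692864
GM = 10692864^(1/6) = 14.8428

GM = 14.8428


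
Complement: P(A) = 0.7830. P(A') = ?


P(not A) = 1 - 0.7830 = 0.2170

P(not A) = 0.2170


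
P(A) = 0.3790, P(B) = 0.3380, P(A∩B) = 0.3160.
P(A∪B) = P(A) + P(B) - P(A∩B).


P(A∪B) = 0.3790 + 0.3380 - 0.3160
= 0.7170 - 0.3160
= 0.4010

P(A∪B) = 0.4010


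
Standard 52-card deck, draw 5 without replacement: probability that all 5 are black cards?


P(all black cards) = (26/52) × (25/51) × (24/50) × (23/49) × (22/48)
= 0.0253

P = 0.0253


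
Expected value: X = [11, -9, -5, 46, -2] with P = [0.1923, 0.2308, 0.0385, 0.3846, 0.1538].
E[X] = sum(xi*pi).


E[X] = 11*0.1923 - 9*0.2308 - 5*0.0385 + 46*0.3846 - 2*0.1538
= 2.1153 - 2.0772 - 0.1925 + 17.6916 - 0.3076
= 17.2296

E[X] = 17.2296


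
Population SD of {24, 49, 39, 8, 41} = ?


Mean = 32.2000
Variance = 211.7600
SD = sqrt(211.7600) = 14.5520

SD = 14.5520


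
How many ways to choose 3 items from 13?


C(13,3) = 13!/(3! × 10!)
= 6227020800/(6 × 3628800)
= 286

C(13,3) = 286


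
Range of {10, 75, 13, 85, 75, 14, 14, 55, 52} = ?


Max = 85, Min = 10
Range = 85 - 10 = 75

Range = 75


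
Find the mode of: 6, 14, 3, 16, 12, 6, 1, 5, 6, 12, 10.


Frequencies: 1:1, 3:1, 5:1, 6:3, 10:1, 12:2, 14:1, 16:1
Max frequency = 3
Mode = 6

Mode = 6


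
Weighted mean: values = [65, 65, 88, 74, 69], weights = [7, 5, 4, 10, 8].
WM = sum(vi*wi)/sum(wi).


Numerator = 65*7 + 65*5 + 88*4 + 74*10 + 69*8 = 2424
Denominator = 7 + 5 + 4 + 10 + 8 = 34
WM = 2424/34 = 71.2941

WM = 71.2941


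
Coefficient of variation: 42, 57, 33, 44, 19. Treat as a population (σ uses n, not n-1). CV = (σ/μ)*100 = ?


Mean = 39.0000
SD = 12.6016
CV = (12.6016/39.0000)*100 = 32.3118%

CV = 32.3118%


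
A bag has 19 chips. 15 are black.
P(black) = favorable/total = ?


P = 15/19 = 0.7895

P = 0.7895


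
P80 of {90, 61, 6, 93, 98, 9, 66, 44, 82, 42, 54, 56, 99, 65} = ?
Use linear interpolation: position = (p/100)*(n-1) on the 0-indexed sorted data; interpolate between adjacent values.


Sorted: 6, 9, 42, 44, 54, 56, 61, 65, 66, 82, 90, 93, 98, 99
n = 14
Index = 80/100 * 13 = 10.4000
Lower = data[10] = 90, Upper = data[11] = 93
P80 = 90 + 0.4000*(3) = 91.2000

P80 = 91.2000


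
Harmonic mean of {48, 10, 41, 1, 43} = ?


Sum of reciprocals = 1/48 + 1/10 + 1/41 + 1/1 + 1/43 = 1.168479
HM = 5/1.168479 = 4.2791

HM = 4.2791


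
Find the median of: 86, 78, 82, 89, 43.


Sorted: 43, 78, 82, 86, 89
n = 5 (odd)
Middle value = 82

Median = 82


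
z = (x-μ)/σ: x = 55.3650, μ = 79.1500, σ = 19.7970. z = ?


z = (55.3650 - 79.1500)/19.7970
= -23.7850/19.7970
= -1.2014

z = -1.2014


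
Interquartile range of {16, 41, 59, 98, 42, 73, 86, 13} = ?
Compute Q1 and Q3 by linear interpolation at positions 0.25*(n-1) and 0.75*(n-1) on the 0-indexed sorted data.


Sorted: 13, 16, 41, 42, 59, 73, 86, 98
Q1 (25th %ile) = 34.7500
Q3 (75th %ile) = 76.2500
IQR = 76.2500 - 34.7500 = 41.5000

IQR = 41.5000


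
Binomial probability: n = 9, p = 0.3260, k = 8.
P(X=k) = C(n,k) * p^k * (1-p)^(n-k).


C(9,8) = 9
p^8 = 0.000128
(1-p)^1 = 0.674000
P = 9 * 0.000128 * 0.674000 = 0.0008

P(X=8) = 0.0008


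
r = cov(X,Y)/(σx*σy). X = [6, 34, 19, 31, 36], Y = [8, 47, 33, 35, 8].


Mean X = 25.2000, Mean Y = 26.2000
SD X = 11.267653, SD Y = 15.612815
Cov = 68.960000
r = 68.960000/(11.267653*15.612815) = 0.3920

r = 0.3920


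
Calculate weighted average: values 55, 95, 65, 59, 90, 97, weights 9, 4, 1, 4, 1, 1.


Numerator = 55*9 + 95*4 + 65*1 + 59*4 + 90*1 + 97*1 = 1363
Denominator = 9 + 4 + 1 + 4 + 1 + 1 = 20
WM = 1363/20 = 68.1500

WM = 68.1500


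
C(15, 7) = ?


C(15,7) = 15!/(7! × 8!)
= 1307674368000/(5040 × 40320)
= 6435

C(15,7) = 6435


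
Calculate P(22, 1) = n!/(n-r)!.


P(22,1) = 22!/21!
= 1124000727777607680000/51090942171709440000
= 22

P(22,1) = 22


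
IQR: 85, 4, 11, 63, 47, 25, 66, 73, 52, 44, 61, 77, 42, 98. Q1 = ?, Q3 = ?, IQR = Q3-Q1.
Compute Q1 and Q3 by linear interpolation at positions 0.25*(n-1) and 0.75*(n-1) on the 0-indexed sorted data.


Sorted: 4, 11, 25, 42, 44, 47, 52, 61, 63, 66, 73, 77, 85, 98
Q1 (25th %ile) = 42.5000
Q3 (75th %ile) = 71.2500
IQR = 71.2500 - 42.5000 = 28.7500

IQR = 28.7500


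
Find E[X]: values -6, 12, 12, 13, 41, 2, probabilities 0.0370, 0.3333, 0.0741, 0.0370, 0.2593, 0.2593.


E[X] = -6*0.0370 + 12*0.3333 + 12*0.0741 + 13*0.0370 + 41*0.2593 + 2*0.2593
= -0.2220 + 3.9996 + 0.8892 + 0.4810 + 10.6313 + 0.5186
= 16.2977

E[X] = 16.2977


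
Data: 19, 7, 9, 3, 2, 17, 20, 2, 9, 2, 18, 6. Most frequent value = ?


Frequencies: 2:3, 3:1, 6:1, 7:1, 9:2, 17:1, 18:1, 19:1, 20:1
Max frequency = 3
Mode = 2

Mode = 2


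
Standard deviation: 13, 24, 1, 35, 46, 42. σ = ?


Mean = 26.8333
Variance = 255.1389
SD = sqrt(255.1389) = 15.9731

SD = 15.9731


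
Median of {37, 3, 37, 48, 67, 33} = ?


Sorted: 3, 33, 37, 37, 48, 67
n = 6 (even)
Middle values: 37 and 37
Median = (37+37)/2 = 37.0000

Median = 37.0000


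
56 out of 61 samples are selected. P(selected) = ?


P = 56/61 = 0.9180

P = 0.9180


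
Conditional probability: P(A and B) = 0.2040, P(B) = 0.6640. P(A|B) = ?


P(A|B) = 0.2040/0.6640 = 0.3072

P(A|B) = 0.3072


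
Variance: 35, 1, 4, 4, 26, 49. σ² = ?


Mean = 19.8333
Squared deviations: 230.0278, 354.6944, 250.6944, 250.6944, 38.0278, 850.6944
Sum = 1974.8333
Variance = 1974.8333/6 = 329.1389

Variance = 329.1389


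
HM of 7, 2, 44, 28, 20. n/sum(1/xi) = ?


Sum of reciprocals = 1/7 + 1/2 + 1/44 + 1/28 + 1/20 = 0.751299
HM = 5/0.751299 = 6.6551

HM = 6.6551


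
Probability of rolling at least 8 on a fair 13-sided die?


Favorable outcomes (roll ≥ 8): 6
Total outcomes = 13
P = 6/13 = 0.4615

P = 0.4615


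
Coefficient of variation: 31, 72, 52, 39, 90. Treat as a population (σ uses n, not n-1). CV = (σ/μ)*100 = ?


Mean = 56.8000
SD = 21.6278
CV = (21.6278/56.8000)*100 = 38.0770%

CV = 38.0770%


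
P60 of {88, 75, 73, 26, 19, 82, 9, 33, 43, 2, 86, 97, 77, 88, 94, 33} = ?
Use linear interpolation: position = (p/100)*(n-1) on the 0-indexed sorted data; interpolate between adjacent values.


Sorted: 2, 9, 19, 26, 33, 33, 43, 73, 75, 77, 82, 86, 88, 88, 94, 97
n = 16
Index = 60/100 * 15 = 9.0000
Lower = data[9] = 77, Upper = data[10] = 82
P60 = 77 + 0*(5) = 77.0000

P60 = 77.0000


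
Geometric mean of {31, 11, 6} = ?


Product = 31 × 11 × 6 = 2046
GM = 2046^(1/3) = 12.6951

GM = 12.6951


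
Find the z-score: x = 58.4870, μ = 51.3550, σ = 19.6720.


z = (58.4870 - 51.3550)/19.6720
= 7.1320/19.6720
= 0.3625

z = 0.3625


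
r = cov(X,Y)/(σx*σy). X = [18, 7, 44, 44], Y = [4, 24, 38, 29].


Mean X = 28.2500, Mean Y = 23.7500
SD X = 16.223055, SD Y = 12.457428
Cov = 126.062500
r = 126.062500/(16.223055*12.457428) = 0.6238

r = 0.6238


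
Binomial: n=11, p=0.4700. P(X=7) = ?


C(11,7) = 330
p^7 = 0.005066
(1-p)^4 = 0.078905
P = 330 * 0.005066 * 0.078905 = 0.1319

P(X=7) = 0.1319


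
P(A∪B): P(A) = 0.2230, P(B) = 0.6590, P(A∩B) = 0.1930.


P(A∪B) = 0.2230 + 0.6590 - 0.1930
= 0.8820 - 0.1930
= 0.6890

P(A∪B) = 0.6890


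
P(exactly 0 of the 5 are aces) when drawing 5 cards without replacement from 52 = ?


Hypergeometric: P(X=0) = C(4,0)·C(48,5) / C(52,5)
= 1 × 1712304 / 2598960
= 1712304/2598960 = 0.6588

P = 0.6588


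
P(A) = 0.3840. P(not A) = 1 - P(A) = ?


P(not A) = 1 - 0.3840 = 0.6160

P(not A) = 0.6160


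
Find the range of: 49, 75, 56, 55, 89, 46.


Max = 89, Min = 46
Range = 89 - 46 = 43

Range = 43


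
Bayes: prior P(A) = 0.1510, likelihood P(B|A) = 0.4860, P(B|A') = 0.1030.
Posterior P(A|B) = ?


P(B) = P(B|A)*P(A) + P(B|A')*P(A')
= 0.4860*0.1510 + 0.1030*0.8490
= 0.073386 + 0.087447 = 0.160833
P(A|B) = 0.073386/0.160833 = 0.4563

P(A|B) = 0.4563


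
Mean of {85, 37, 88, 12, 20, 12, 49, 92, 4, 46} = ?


Sum = 85 + 37 + 88 + 12 + 20 + 12 + 49 + 92 + 4 + 46 = 445
n = 10
Mean = 445/10 = 44.5000

Mean = 44.5000


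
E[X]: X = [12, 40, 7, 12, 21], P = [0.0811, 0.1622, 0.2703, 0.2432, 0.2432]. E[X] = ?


E[X] = 12*0.0811 + 40*0.1622 + 7*0.2703 + 12*0.2432 + 21*0.2432
= 0.9732 + 6.4880 + 1.8921 + 2.9184 + 5.1072
= 17.3789

E[X] = 17.3789


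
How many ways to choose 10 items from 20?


C(20,10) = 20!/(10! × 10!)
= 2432902008176640000/(3628800 × 3628800)
= 184756

C(20,10) = 184756


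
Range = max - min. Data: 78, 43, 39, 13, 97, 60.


Max = 97, Min = 13
Range = 97 - 13 = 84

Range = 84


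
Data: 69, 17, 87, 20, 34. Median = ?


Sorted: 17, 20, 34, 69, 87
n = 5 (odd)
Middle value = 34

Median = 34


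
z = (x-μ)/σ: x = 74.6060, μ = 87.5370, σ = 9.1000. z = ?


z = (74.6060 - 87.5370)/9.1000
= -12.9310/9.1000
= -1.4210

z = -1.4210


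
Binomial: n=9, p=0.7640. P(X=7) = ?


C(9,7) = 36
p^7 = 0.151933
(1-p)^2 = 0.055696
P = 36 * 0.151933 * 0.055696 = 0.3046

P(X=7) = 0.3046


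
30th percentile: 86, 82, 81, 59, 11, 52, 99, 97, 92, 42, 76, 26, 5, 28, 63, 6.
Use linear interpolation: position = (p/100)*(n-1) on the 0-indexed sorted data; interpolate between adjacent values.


Sorted: 5, 6, 11, 26, 28, 42, 52, 59, 63, 76, 81, 82, 86, 92, 97, 99
n = 16
Index = 30/100 * 15 = 4.5000
Lower = data[4] = 28, Upper = data[5] = 42
P30 = 28 + 0.5000*(14) = 35.0000

P30 = 35.0000


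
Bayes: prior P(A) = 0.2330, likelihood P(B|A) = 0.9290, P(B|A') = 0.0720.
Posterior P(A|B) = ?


P(B) = P(B|A)*P(A) + P(B|A')*P(A')
= 0.9290*0.2330 + 0.0720*0.7670
= 0.216457 + 0.055224 = 0.271681
P(A|B) = 0.216457/0.271681 = 0.7967

P(A|B) = 0.7967


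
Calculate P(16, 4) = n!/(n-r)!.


P(16,4) = 16!/12!
= 20922789888000/479001600
= 43680

P(16,4) = 43680


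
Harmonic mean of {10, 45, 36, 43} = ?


Sum of reciprocals = 1/10 + 1/45 + 1/36 + 1/43 = 0.173256
HM = 4/0.173256 = 23.0872

HM = 23.0872


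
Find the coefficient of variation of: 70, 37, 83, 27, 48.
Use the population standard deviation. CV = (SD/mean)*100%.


Mean = 53.0000
SD = 20.7171
CV = (20.7171/53.0000)*100 = 39.0889%

CV = 39.0889%


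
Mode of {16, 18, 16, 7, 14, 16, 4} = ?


Frequencies: 4:1, 7:1, 14:1, 16:3, 18:1
Max frequency = 3
Mode = 16

Mode = 16


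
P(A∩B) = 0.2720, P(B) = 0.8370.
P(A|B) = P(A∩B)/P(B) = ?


P(A|B) = 0.2720/0.8370 = 0.3250

P(A|B) = 0.3250


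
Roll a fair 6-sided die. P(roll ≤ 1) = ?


Favorable outcomes (roll ≤ 1): 1
Total outcomes = 6
P = 1/6 = 0.1667

P = 0.1667


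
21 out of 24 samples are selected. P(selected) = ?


P = 21/24 = 0.8750

P = 0.8750


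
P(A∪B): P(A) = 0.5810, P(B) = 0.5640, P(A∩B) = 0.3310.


P(A∪B) = 0.5810 + 0.5640 - 0.3310
= 1.1450 - 0.3310
= 0.8140

P(A∪B) = 0.8140


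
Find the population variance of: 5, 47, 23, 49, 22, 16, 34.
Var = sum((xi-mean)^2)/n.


Mean = 28.0000
Squared deviations: 529.0000, 361.0000, 25.0000, 441.0000, 36.0000, 144.0000, 36.0000
Sum = 1572.0000
Variance = 1572.0000/7 = 224.5714

Variance = 224.5714


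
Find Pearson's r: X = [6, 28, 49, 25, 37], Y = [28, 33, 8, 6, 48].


Mean X = 29.0000, Mean Y = 24.6000
SD X = 14.212670, SD Y = 15.818976
Cov = -31.400000
r = -31.400000/(14.212670*15.818976) = -0.1397

r = -0.1397


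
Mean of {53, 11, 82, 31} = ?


Sum = 53 + 11 + 82 + 31 = 177
n = 4
Mean = 177/4 = 44.2500

Mean = 44.2500


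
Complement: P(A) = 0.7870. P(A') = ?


P(not A) = 1 - 0.7870 = 0.2130

P(not A) = 0.2130


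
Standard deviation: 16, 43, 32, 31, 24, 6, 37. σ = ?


Mean = 27.0000
Variance = 138.2857
SD = sqrt(138.2857) = 11.7595

SD = 11.7595


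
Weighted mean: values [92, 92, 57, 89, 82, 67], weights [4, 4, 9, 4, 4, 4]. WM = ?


Numerator = 92*4 + 92*4 + 57*9 + 89*4 + 82*4 + 67*4 = 2201
Denominator = 4 + 4 + 9 + 4 + 4 + 4 = 29
WM = 2201/29 = 75.8966

WM = 75.8966


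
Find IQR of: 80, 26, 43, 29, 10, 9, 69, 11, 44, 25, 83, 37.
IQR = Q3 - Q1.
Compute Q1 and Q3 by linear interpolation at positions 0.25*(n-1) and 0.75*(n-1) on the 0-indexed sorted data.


Sorted: 9, 10, 11, 25, 26, 29, 37, 43, 44, 69, 80, 83
Q1 (25th %ile) = 21.5000
Q3 (75th %ile) = 50.2500
IQR = 50.2500 - 21.5000 = 28.7500

IQR = 28.7500


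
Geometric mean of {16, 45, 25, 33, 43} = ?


Product = 16 × 45 × 25 × 33 × 43 = 25542000
GM = 25542000^(1/5) = 30.3006

GM = 30.3006


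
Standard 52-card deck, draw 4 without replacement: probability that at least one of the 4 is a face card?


P(at least one) = 1 - P(none)
P(none) = (40/52) × (39/51) × (38/50) × (37/49) = 0.337575
P(at least one) = 1 - 0.337575 = 0.6624

P = 0.6624


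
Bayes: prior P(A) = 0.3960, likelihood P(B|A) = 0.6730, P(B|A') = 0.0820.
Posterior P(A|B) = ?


P(B) = P(B|A)*P(A) + P(B|A')*P(A')
= 0.6730*0.3960 + 0.0820*0.6040
= 0.266508 + 0.049528 = 0.316036
P(A|B) = 0.266508/0.316036 = 0.8433

P(A|B) = 0.8433


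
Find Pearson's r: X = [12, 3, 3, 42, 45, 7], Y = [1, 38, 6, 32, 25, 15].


Mean X = 18.6667, Mean Y = 19.5000
SD X = 17.838784, SD Y = 13.375973
Cov = 89.000000
r = 89.000000/(17.838784*13.375973) = 0.3730

r = 0.3730


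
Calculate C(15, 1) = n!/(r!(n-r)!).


C(15,1) = 15!/(1! × 14!)
= 1307674368000/(1 × 87178291200)
= 15

C(15,1) = 15


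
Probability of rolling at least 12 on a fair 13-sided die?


Favorable outcomes (roll ≥ 12): 2
Total outcomes = 13
P = 2/13 = 0.1538

P = 0.1538


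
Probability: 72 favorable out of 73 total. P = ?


P = 72/73 = 0.9863

P = 0.9863


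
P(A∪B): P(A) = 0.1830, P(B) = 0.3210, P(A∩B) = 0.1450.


P(A∪B) = 0.1830 + 0.3210 - 0.1450
= 0.5040 - 0.1450
= 0.3590

P(A∪B) = 0.3590


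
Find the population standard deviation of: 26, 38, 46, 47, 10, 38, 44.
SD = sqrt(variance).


Mean = 35.5714
Variance = 152.5306
SD = sqrt(152.5306) = 12.3503

SD = 12.3503


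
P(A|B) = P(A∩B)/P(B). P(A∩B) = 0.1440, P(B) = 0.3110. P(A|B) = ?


P(A|B) = 0.1440/0.3110 = 0.4630

P(A|B) = 0.4630


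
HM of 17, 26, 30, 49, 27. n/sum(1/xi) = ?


Sum of reciprocals = 1/17 + 1/26 + 1/30 + 1/49 + 1/27 = 0.188064
HM = 5/0.188064 = 26.5868

HM = 26.5868


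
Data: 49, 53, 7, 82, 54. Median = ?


Sorted: 7, 49, 53, 54, 82
n = 5 (odd)
Middle value = 53

Median = 53


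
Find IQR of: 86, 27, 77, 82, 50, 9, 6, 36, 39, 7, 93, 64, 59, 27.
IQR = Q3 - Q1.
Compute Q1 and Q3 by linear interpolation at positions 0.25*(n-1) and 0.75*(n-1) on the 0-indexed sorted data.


Sorted: 6, 7, 9, 27, 27, 36, 39, 50, 59, 64, 77, 82, 86, 93
Q1 (25th %ile) = 27.0000
Q3 (75th %ile) = 73.7500
IQR = 73.7500 - 27.0000 = 46.7500

IQR = 46.7500


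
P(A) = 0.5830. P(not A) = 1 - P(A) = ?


P(not A) = 1 - 0.5830 = 0.4170

P(not A) = 0.4170


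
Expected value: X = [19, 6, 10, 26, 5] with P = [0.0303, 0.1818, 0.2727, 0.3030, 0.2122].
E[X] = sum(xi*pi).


E[X] = 19*0.0303 + 6*0.1818 + 10*0.2727 + 26*0.3030 + 5*0.2122
= 0.5757 + 1.0908 + 2.7270 + 7.8780 + 1.0610
= 13.3325

E[X] = 13.3325


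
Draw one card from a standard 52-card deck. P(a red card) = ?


26 red cards in 52 cards
P = 26/52 = 0.5000

P = 0.5000


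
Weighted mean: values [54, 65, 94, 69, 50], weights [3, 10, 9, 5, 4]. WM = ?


Numerator = 54*3 + 65*10 + 94*9 + 69*5 + 50*4 = 2203
Denominator = 3 + 10 + 9 + 5 + 4 = 31
WM = 2203/31 = 71.0645

WM = 71.0645


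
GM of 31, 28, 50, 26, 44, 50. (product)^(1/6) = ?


Product = 31 × 28 × 50 × 26 × 44 × 50 = 2482480000
GM = 2482480000^(1/6) = 36.7972

GM = 36.7972


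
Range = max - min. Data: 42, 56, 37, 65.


Max = 65, Min = 37
Range = 65 - 37 = 28

Range = 28


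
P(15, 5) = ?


P(15,5) = 15!/10!
= 1307674368000/3628800
= 360360

P(15,5) = 360360


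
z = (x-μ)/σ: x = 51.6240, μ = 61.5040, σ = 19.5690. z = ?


z = (51.6240 - 61.5040)/19.5690
= -9.8800/19.5690
= -0.5049

z = -0.5049


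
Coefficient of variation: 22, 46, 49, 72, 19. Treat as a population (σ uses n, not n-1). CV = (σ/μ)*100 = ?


Mean = 41.6000
SD = 19.4587
CV = (19.4587/41.6000)*100 = 46.7757%

CV = 46.7757%


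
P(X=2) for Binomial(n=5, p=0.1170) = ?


C(5,2) = 10
p^2 = 0.013689
(1-p)^3 = 0.688465
P = 10 * 0.013689 * 0.688465 = 0.0942

P(X=2) = 0.0942


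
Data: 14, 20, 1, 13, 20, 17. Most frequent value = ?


Frequencies: 1:1, 13:1, 14:1, 17:1, 20:2
Max frequency = 2
Mode = 20

Mode = 20


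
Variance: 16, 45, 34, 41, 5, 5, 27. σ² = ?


Mean = 24.7143
Squared deviations: 75.9388, 411.5102, 86.2245, 265.2245, 388.6531, 388.6531, 5.2245
Sum = 1621.4286
Variance = 1621.4286/7 = 231.6327

Variance = 231.6327


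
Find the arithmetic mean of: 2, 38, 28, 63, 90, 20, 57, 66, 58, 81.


Sum = 2 + 38 + 28 + 63 + 90 + 20 + 57 + 66 + 58 + 81 = 503
n = 10
Mean = 503/10 = 50.3000

Mean = 50.3000


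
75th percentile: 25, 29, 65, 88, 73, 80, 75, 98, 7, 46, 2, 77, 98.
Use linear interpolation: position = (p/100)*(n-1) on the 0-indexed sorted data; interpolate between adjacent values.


Sorted: 2, 7, 25, 29, 46, 65, 73, 75, 77, 80, 88, 98, 98
n = 13
Index = 75/100 * 12 = 9.0000
Lower = data[9] = 80, Upper = data[10] = 88
P75 = 80 + 0*(8) = 80.0000

P75 = 80.0000


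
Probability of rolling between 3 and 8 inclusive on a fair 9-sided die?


Favorable outcomes (3 ≤ roll ≤ 8): 6
Total outcomes = 9
P = 6/9 = 0.6667

P = 0.6667


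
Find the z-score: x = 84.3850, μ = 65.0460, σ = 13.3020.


z = (84.3850 - 65.0460)/13.3020
= 19.3390/13.3020
= 1.4538

z = 1.4538


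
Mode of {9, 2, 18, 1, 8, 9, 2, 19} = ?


Frequencies: 1:1, 2:2, 8:1, 9:2, 18:1, 19:1
Max frequency = 2
Mode = 2, 9

Mode = 2, 9


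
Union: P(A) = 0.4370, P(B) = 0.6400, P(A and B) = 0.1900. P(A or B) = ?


P(A∪B) = 0.4370 + 0.6400 - 0.1900
= 1.0770 - 0.1900
= 0.8870

P(A∪B) = 0.8870


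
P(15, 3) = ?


P(15,3) = 15!/12!
= 1307674368000/479001600
= 2730

P(15,3) = 2730


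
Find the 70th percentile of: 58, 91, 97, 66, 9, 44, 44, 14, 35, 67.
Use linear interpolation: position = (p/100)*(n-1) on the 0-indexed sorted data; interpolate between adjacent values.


Sorted: 9, 14, 35, 44, 44, 58, 66, 67, 91, 97
n = 10
Index = 70/100 * 9 = 6.3000
Lower = data[6] = 66, Upper = data[7] = 67
P70 = 66 + 0.3000*(1) = 66.3000

P70 = 66.3000


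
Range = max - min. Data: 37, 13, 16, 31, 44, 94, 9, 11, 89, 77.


Max = 94, Min = 9
Range = 94 - 9 = 85

Range = 85


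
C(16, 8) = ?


C(16,8) = 16!/(8! × 8!)
= 20922789888000/(40320 × 40320)
= 12870

C(16,8) = 12870


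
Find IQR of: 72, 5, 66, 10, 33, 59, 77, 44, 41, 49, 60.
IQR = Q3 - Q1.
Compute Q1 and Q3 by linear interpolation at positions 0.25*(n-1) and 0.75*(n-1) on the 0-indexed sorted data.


Sorted: 5, 10, 33, 41, 44, 49, 59, 60, 66, 72, 77
Q1 (25th %ile) = 37.0000
Q3 (75th %ile) = 63.0000
IQR = 63.0000 - 37.0000 = 26.0000

IQR = 26.0000


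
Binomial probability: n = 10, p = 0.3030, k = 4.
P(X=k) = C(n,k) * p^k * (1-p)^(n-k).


C(10,4) = 210
p^4 = 0.008429
(1-p)^6 = 0.114656
P = 210 * 0.008429 * 0.114656 = 0.2029

P(X=4) = 0.2029


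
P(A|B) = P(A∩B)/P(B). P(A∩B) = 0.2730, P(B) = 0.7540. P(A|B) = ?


P(A|B) = 0.2730/0.7540 = 0.3621

P(A|B) = 0.3621


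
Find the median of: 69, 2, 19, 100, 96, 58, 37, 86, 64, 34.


Sorted: 2, 19, 34, 37, 58, 64, 69, 86, 96, 100
n = 10 (even)
Middle values: 58 and 64
Median = (58+64)/2 = 61.0000

Median = 61.0000


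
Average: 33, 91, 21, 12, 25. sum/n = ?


Sum = 33 + 91 + 21 + 12 + 25 = 182
n = 5
Mean = 182/5 = 36.4000

Mean = 36.4000


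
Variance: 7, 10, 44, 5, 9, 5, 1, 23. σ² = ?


Mean = 13.0000
Squared deviations: 36.0000, 9.0000, 961.0000, 64.0000, 16.0000, 64.0000, 144.0000, 100.0000
Sum = 1394.0000
Variance = 1394.0000/8 = 174.2500

Variance = 174.2500


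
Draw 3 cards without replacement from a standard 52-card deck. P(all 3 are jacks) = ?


P(all jacks) = (4/52) × (3/51) × (2/50)
= 0.0002

P = 0.0002


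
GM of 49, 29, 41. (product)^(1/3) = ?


Product = 49 × 29 × 41 = 58261
GM = 58261^(1/3) = 38.7667

GM = 38.7667


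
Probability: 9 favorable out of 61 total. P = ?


P = 9/61 = 0.1475

P = 0.1475


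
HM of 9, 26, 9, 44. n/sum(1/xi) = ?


Sum of reciprocals = 1/9 + 1/26 + 1/9 + 1/44 = 0.283411
HM = 4/0.283411 = 14.1138

HM = 14.1138


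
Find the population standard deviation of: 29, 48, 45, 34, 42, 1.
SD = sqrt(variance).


Mean = 33.1667
Variance = 248.4722
SD = sqrt(248.4722) = 15.7630

SD = 15.7630


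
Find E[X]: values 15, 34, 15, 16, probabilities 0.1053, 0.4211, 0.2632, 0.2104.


E[X] = 15*0.1053 + 34*0.4211 + 15*0.2632 + 16*0.2104
= 1.5795 + 14.3174 + 3.9480 + 3.3664
= 23.2113

E[X] = 23.2113


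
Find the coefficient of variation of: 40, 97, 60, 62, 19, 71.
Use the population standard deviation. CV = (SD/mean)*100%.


Mean = 58.1667
SD = 24.3408
CV = (24.3408/58.1667)*100 = 41.8466%

CV = 41.8466%


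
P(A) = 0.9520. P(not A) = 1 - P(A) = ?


P(not A) = 1 - 0.9520 = 0.0480

P(not A) = 0.0480


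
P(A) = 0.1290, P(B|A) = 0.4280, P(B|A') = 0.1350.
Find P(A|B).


P(B) = P(B|A)*P(A) + P(B|A')*P(A')
= 0.4280*0.1290 + 0.1350*0.8710
= 0.055212 + 0.117585 = 0.172797
P(A|B) = 0.055212/0.172797 = 0.3195

P(A|B) = 0.3195


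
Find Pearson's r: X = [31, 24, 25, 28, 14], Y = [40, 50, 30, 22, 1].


Mean X = 24.4000, Mean Y = 28.6000
SD X = 5.748043, SD Y = 16.704490
Cov = 66.160000
r = 66.160000/(5.748043*16.704490) = 0.6890

r = 0.6890


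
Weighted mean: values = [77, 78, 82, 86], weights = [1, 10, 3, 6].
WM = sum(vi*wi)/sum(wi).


Numerator = 77*1 + 78*10 + 82*3 + 86*6 = 1619
Denominator = 1 + 10 + 3 + 6 = 20
WM = 1619/20 = 80.9500

WM = 80.9500


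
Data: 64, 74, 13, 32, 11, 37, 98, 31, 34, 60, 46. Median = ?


Sorted: 11, 13, 31, 32, 34, 37, 46, 60, 64, 74, 98
n = 11 (odd)
Middle value = 37

Median = 37


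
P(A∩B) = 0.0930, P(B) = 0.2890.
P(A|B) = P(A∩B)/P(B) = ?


P(A|B) = 0.0930/0.2890 = 0.3218

P(A|B) = 0.3218


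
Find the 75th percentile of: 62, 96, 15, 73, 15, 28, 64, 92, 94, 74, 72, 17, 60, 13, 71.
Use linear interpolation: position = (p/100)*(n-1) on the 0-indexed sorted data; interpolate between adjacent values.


Sorted: 13, 15, 15, 17, 28, 60, 62, 64, 71, 72, 73, 74, 92, 94, 96
n = 15
Index = 75/100 * 14 = 10.5000
Lower = data[10] = 73, Upper = data[11] = 74
P75 = 73 + 0.5000*(1) = 73.5000

P75 = 73.5000


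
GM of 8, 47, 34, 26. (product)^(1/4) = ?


Product = 8 × 47 × 34 × 26 = 332384
GM = 332384^(1/4) = 24.0110

GM = 24.0110


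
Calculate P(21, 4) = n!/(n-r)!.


P(21,4) = 21!/17!
= 51090942171709440000/355687428096000
= 143640

P(21,4) = 143640


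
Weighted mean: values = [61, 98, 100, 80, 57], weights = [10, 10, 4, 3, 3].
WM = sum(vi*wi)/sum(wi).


Numerator = 61*10 + 98*10 + 100*4 + 80*3 + 57*3 = 2401
Denominator = 10 + 10 + 4 + 3 + 3 = 30
WM = 2401/30 = 80.0333

WM = 80.0333


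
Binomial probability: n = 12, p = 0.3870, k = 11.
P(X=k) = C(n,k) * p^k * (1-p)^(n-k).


C(12,11) = 12
p^11 = 2.916222e-05
(1-p)^1 = 0.613000
P = 12 * 2.916222e-05 * 0.613000 = 0.0002

P(X=11) = 0.0002


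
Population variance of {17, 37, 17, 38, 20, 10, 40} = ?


Mean = 25.5714
Squared deviations: 73.4694, 130.6122, 73.4694, 154.4694, 31.0408, 242.4694, 208.1837
Sum = 913.7143
Variance = 913.7143/7 = 130.5306

Variance = 130.5306


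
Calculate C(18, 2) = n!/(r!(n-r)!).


C(18,2) = 18!/(2! × 16!)
= 6402373705728000/(2 × 20922789888000)
= 153

C(18,2) = 153


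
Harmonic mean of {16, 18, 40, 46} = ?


Sum of reciprocals = 1/16 + 1/18 + 1/40 + 1/46 = 0.164795
HM = 4/0.164795 = 24.2726

HM = 24.2726


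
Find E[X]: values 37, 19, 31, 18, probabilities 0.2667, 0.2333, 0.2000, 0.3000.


E[X] = 37*0.2667 + 19*0.2333 + 31*0.2000 + 18*0.3000
= 9.8679 + 4.4327 + 6.2000 + 5.4000
= 25.9006

E[X] = 25.9006


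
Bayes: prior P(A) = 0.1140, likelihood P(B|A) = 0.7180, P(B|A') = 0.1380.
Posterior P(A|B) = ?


P(B) = P(B|A)*P(A) + P(B|A')*P(A')
= 0.7180*0.1140 + 0.1380*0.8860
= 0.081852 + 0.122268 = 0.204120
P(A|B) = 0.081852/0.204120 = 0.4010

P(A|B) = 0.4010


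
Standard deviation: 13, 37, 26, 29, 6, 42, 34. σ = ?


Mean = 26.7143
Variance = 145.0612
SD = sqrt(145.0612) = 12.0441

SD = 12.0441


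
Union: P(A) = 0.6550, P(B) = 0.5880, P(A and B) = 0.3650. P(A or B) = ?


P(A∪B) = 0.6550 + 0.5880 - 0.3650
= 1.2430 - 0.3650
= 0.8780

P(A∪B) = 0.8780


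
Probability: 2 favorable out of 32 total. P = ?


P = 2/32 = 0.0625

P = 0.0625


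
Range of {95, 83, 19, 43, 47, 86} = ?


Max = 95, Min = 19
Range = 95 - 19 = 76

Range = 76


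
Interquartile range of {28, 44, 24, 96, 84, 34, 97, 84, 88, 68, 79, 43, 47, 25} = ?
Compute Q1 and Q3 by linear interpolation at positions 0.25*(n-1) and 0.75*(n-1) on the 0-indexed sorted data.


Sorted: 24, 25, 28, 34, 43, 44, 47, 68, 79, 84, 84, 88, 96, 97
Q1 (25th %ile) = 36.2500
Q3 (75th %ile) = 84.0000
IQR = 84.0000 - 36.2500 = 47.7500

IQR = 47.7500


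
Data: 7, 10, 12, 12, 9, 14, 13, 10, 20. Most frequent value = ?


Frequencies: 7:1, 9:1, 10:2, 12:2, 13:1, 14:1, 20:1
Max frequency = 2
Mode = 10, 12

Mode = 10, 12


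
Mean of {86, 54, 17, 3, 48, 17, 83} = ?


Sum = 86 + 54 + 17 + 3 + 48 + 17 + 83 = 308
n = 7
Mean = 308/7 = 44.0000

Mean = 44.0000


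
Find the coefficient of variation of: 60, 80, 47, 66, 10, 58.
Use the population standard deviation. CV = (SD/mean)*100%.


Mean = 53.5000
SD = 21.8155
CV = (21.8155/53.5000)*100 = 40.7767%

CV = 40.7767%


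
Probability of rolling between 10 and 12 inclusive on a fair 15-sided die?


Favorable outcomes (10 ≤ roll ≤ 12): 3
Total outcomes = 15
P = 3/15 = 0.2000

P = 0.2000


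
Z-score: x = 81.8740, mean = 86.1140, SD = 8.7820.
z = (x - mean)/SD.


z = (81.8740 - 86.1140)/8.7820
= -4.2400/8.7820
= -0.4828

z = -0.4828


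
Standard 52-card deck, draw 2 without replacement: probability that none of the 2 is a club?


P(no clubs) = (39/52) × (38/51)
= 0.5588

P = 0.5588


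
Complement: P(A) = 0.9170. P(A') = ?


P(not A) = 1 - 0.9170 = 0.0830

P(not A) = 0.0830


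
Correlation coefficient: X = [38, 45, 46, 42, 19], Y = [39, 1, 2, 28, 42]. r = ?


Mean X = 38.0000, Mean Y = 22.4000
SD X = 9.899495, SD Y = 17.692936
Cov = -132.600000
r = -132.600000/(9.899495*17.692936) = -0.7571

r = -0.7571


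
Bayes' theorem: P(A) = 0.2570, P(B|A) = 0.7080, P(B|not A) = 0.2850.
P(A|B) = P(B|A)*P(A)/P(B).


P(B) = P(B|A)*P(A) + P(B|A')*P(A')
= 0.7080*0.2570 + 0.2850*0.7430
= 0.181956 + 0.211755 = 0.393711
P(A|B) = 0.181956/0.393711 = 0.4622

P(A|B) = 0.4622


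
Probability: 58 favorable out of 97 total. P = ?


P = 58/97 = 0.5979

P = 0.5979
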